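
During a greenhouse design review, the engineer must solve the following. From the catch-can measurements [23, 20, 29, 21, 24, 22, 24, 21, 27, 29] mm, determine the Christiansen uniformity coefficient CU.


xbar = 240 / 10 = 24
sum|xi - xbar| = 26
CU = 100 * (1 - 26 / (10 * 24))
   = 100 * (1 - 0.1083)
   = 89.17%


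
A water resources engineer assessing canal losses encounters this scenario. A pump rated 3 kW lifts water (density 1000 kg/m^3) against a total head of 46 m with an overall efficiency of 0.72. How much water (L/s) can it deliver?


Q = (P * 1000 * eta) / (rho * g * H)
  = (3 * 1000 * 0.72) / (1000 * 9.81 * 46)
  = 2160 / 451260
  = 0.00479 m^3/s = 4.79 L/s


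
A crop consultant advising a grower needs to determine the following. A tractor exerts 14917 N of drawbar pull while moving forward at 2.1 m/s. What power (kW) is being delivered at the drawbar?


P = F * v / 1000
  = 14917 * 2.1 / 1000
  = 31325.70 / 1000
  = 31.33 kW


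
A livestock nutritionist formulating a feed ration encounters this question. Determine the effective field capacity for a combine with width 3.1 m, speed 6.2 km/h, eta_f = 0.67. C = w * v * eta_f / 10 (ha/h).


C = w * v * eta_f / 10
  = 3.1 * 6.2 * 0.67 / 10
  = 12.88 / 10
  = 1.29 ha/h


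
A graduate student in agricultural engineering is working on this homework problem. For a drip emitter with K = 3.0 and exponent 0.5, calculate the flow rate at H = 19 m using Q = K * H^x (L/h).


Q = K * H^x
  = 3.0 * 19^0.5
  = 3.0 * 4.3589
  = 13.08 L/h


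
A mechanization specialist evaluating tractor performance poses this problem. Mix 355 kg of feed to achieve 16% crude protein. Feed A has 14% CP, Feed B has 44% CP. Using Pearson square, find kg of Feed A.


parts_A = CP_b - target = 44 - 16 = 28
parts_B = target - CP_a = 16 - 14 = 2
total_parts = 28 + 2 = 30
Feed A = 355 * 28 / 30 = 331.33 kg
Feed B = 355 * 2 / 30 = 23.67 kg

331.33 kg


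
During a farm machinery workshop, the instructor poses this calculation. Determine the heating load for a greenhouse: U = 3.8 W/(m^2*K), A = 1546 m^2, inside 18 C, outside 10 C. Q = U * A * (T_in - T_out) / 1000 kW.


dT = 18 - (10) = 8 K
Q = U * A * dT
  = 3.8 * 1546 * 8
  = 46998.40 W = 47.00 kW


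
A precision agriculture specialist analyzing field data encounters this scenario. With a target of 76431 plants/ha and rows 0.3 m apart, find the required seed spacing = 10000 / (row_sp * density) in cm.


spacing = 10000 / (row_sp * density)
        = 10000 / (0.3 * 76431)
        = 10000 / 22929.30
        = 0.43612 m = 43.61 cm


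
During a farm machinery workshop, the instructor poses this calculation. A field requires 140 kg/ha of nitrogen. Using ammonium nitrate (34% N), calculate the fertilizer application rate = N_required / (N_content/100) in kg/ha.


Rate = N_required / (N_content / 100)
     = 140 / (34 / 100)
     = 140 / 0.34
     = 411.76 kg/ha


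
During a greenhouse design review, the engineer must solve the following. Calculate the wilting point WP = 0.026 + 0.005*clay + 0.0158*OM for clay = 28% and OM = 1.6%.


WP = 0.026 + 0.005*28 + 0.0158*1.6
   = 0.026 + 0.1400 + 0.0253
   = 0.1913


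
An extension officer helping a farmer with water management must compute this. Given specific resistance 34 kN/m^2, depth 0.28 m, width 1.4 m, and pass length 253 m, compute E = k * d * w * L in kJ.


E = k * d * w * L
  = 34 * 0.28 * 1.4 * 253
  = 3371.98 kJ


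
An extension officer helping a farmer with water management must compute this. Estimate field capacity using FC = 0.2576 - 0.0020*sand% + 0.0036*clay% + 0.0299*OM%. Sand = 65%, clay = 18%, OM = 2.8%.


FC = 0.2576 - 0.0020*65 + 0.0036*18 + 0.0299*2.8
   = 0.2576 - 0.1300 + 0.0648 + 0.0837
   = 0.2761


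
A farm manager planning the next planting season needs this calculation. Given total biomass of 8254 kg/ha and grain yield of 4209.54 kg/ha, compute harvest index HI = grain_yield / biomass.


HI = grain_yield / biomass
   = 4209.54 / 8254
   = 0.51


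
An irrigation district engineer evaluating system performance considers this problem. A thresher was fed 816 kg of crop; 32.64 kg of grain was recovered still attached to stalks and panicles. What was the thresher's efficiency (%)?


eta = (total - unthreshed) / total * 100
    = (816 - 32.64) / 816 * 100
    = 783.36 / 816 * 100
    = 96%


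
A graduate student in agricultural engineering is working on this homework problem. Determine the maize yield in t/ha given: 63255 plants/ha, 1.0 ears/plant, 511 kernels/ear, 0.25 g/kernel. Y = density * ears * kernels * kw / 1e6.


Y = density * ears * kernels * kw
  = 63255 * 1.0 * 511 * 0.25 g/ha
  = 8080826.25 g/ha
  = 8080.83 kg/ha = 8.08 t/ha


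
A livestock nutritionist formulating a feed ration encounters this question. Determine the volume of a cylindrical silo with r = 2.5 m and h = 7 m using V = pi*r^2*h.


V = pi * r^2 * h
  = pi * 2.5^2 * 7
  = pi * 6.25 * 7
  = 137.44 m^3


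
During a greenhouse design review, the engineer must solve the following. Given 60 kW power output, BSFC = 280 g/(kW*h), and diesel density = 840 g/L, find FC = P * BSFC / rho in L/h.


FC = P * BSFC / rho_fuel
   = 60 * 280 / 840
   = 16800 / 840
   = 20 L/h


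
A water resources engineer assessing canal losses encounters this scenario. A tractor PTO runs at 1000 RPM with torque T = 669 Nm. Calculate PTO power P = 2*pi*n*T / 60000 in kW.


P = 2*pi*n*T / 60000
  = 2*pi * 1000 * 669 / 60000
  = 4203450.97 / 60000
  = 70.06 kW


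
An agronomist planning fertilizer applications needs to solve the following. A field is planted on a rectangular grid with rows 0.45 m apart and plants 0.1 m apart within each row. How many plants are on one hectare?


D = 10000 / (row_sp * plant_sp)
  = 10000 / (0.45 * 0.1)
  = 10000 / 0.0450
  = 222222.22 plants/ha


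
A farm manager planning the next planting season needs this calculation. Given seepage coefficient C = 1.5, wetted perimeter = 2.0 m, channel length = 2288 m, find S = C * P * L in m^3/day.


S = C * P * L
  = 1.5 * 2.0 * 2288
  = 6864 m^3/day


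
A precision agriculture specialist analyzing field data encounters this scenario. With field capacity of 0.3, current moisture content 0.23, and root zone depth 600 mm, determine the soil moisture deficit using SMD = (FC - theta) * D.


SMD = (FC - theta) * D
    = (0.3 - 0.23) * 600
    = 0.070 * 600
    = 42 mm


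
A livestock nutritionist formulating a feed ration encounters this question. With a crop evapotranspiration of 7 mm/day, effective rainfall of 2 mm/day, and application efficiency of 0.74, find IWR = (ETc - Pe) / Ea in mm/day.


IWR = (ETc - Pe) / Ea
    = (7 - 2) / 0.74
    = 5 / 0.74
    = 6.76 mm/day


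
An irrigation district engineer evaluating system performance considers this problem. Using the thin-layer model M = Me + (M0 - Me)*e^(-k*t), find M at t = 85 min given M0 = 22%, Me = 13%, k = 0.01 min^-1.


M = Me + (M0 - Me) * e^(-k*t)
  = 13 + (22 - 13) * e^(-0.01*85)
  = 13 + 9 * e^(-0.850)
  = 13 + 9 * 0.42741
  = 13 + 3.8467
  = 16.85%


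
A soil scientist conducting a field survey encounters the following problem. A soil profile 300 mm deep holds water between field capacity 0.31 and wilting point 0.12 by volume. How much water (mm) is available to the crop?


AW = (FC - WP) * D
   = (0.31 - 0.12) * 300
   = 0.19 * 300
   = 57 mm


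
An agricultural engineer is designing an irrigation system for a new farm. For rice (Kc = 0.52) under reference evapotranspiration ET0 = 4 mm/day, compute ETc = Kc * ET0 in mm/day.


ETc = Kc * ET0
    = 0.52 * 4
    = 2.08 mm/day


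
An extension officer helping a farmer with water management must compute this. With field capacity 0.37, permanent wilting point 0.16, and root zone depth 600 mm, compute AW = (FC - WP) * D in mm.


AW = (FC - WP) * D
   = (0.37 - 0.16) * 600
   = 0.21 * 600
   = 126 mm


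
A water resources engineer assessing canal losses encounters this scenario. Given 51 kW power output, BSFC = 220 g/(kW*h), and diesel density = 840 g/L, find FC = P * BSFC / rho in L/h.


FC = P * BSFC / rho_fuel
   = 51 * 220 / 840
   = 11220 / 840
   = 13.36 L/h


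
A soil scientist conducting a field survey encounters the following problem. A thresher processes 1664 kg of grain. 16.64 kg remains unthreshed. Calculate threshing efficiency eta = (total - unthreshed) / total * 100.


eta = (total - unthreshed) / total * 100
    = (1664 - 16.64) / 1664 * 100
    = 1647.36 / 1664 * 100
    = 99%


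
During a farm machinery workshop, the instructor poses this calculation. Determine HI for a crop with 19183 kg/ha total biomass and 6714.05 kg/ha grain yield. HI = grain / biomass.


HI = grain_yield / biomass
   = 6714.05 / 19183
   = 0.35


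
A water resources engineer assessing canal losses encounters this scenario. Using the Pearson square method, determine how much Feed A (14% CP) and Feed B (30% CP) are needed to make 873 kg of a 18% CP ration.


parts_A = CP_b - target = 30 - 18 = 12
parts_B = target - CP_a = 18 - 14 = 4
total_parts = 12 + 4 = 16
Feed A = 873 * 12 / 16 = 654.75 kg
Feed B = 873 * 4 / 16 = 218.25 kg

654.75 kg


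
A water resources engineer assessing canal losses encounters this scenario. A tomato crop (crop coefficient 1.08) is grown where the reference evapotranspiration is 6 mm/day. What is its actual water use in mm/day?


ETc = Kc * ET0
    = 1.08 * 6
    = 6.48 mm/day


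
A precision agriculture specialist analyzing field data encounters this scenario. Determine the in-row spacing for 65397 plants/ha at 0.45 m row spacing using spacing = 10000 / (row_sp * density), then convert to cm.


spacing = 10000 / (row_sp * density)
        = 10000 / (0.45 * 65397)
        = 10000 / 29428.65
        = 0.33980 m = 33.98 cm


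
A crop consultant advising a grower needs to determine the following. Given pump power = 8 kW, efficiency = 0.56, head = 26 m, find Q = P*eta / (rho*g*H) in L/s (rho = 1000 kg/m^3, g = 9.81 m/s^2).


Q = (P * 1000 * eta) / (rho * g * H)
  = (8 * 1000 * 0.56) / (1000 * 9.81 * 26)
  = 4480 / 255060
  = 0.01756 m^3/s = 17.56 L/s


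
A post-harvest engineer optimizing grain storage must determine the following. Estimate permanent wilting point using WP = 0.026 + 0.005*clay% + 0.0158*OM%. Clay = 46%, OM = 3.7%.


WP = 0.026 + 0.005*46 + 0.0158*3.7
   = 0.026 + 0.2300 + 0.0585
   = 0.3145


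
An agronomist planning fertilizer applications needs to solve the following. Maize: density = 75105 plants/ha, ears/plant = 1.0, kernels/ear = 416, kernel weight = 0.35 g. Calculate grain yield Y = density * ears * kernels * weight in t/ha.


Y = density * ears * kernels * kw
  = 75105 * 1.0 * 416 * 0.35 g/ha
  = 10935288 g/ha
  = 10935.29 kg/ha = 10.94 t/ha


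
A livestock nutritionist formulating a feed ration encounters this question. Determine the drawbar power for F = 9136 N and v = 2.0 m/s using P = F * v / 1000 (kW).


P = F * v / 1000
  = 9136 * 2.0 / 1000
  = 18272 / 1000
  = 18.27 kW


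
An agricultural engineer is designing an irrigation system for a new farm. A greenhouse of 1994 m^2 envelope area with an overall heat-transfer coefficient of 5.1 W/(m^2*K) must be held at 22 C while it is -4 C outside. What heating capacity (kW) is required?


dT = 22 - (-4) = 26 K
Q = U * A * dT
  = 5.1 * 1994 * 26
  = 264404.40 W = 264.40 kW


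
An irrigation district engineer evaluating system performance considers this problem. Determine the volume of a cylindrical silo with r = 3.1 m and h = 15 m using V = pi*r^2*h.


V = pi * r^2 * h
  = pi * 3.1^2 * 15
  = pi * 9.61 * 15
  = 452.86 m^3


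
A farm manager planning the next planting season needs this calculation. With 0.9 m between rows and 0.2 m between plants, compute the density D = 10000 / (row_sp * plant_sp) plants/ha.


D = 10000 / (row_sp * plant_sp)
  = 10000 / (0.9 * 0.2)
  = 10000 / 0.1800
  = 55555.56 plants/ha


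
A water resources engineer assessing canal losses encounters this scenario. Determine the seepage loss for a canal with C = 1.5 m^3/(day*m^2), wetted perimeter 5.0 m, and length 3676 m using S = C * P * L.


S = C * P * L
  = 1.5 * 5.0 * 3676
  = 27570 m^3/day


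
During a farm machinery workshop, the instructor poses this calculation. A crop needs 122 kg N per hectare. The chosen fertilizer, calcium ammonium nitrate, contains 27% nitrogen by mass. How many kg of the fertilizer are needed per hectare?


Rate = N_required / (N_content / 100)
     = 122 / (27 / 100)
     = 122 / 0.27
     = 451.85 kg/ha


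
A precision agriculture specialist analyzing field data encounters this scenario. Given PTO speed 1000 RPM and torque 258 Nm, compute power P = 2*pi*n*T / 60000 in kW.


P = 2*pi*n*T / 60000
  = 2*pi * 1000 * 258 / 60000
  = 1621061.81 / 60000
  = 27.02 kW


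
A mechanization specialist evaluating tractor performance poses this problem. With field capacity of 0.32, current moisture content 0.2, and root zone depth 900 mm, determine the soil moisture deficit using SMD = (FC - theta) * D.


SMD = (FC - theta) * D
    = (0.32 - 0.2) * 900
    = 0.120 * 900
    = 108 mm


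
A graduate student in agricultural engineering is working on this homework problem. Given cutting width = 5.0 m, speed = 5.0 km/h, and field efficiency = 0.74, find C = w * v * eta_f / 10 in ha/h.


C = w * v * eta_f / 10
  = 5.0 * 5.0 * 0.74 / 10
  = 18.50 / 10
  = 1.85 ha/h


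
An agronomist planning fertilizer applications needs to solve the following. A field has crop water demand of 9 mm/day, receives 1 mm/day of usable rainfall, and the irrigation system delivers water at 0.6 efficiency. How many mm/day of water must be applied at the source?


IWR = (ETc - Pe) / Ea
    = (9 - 1) / 0.6
    = 8 / 0.6
    = 13.33 mm/day


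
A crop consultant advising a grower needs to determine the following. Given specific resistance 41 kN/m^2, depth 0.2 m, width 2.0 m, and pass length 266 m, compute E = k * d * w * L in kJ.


E = k * d * w * L
  = 41 * 0.2 * 2.0 * 266
  = 4362.40 kJ


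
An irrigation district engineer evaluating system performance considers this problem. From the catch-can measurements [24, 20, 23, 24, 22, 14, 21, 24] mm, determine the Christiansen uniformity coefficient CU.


xbar = 172 / 8 = 21.500
sum|xi - xbar| = 19
CU = 100 * (1 - 19 / (8 * 21.500))
   = 100 * (1 - 0.1105)
   = 88.95%


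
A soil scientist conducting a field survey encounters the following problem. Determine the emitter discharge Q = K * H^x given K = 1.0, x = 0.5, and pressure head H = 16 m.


Q = K * H^x
  = 1.0 * 16^0.5
  = 1.0 * 4
  = 4 L/h


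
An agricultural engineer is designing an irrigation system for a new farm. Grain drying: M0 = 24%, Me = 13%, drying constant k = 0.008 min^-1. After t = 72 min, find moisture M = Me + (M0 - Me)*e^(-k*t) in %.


M = Me + (M0 - Me) * e^(-k*t)
  = 13 + (24 - 13) * e^(-0.008*72)
  = 13 + 11 * e^(-0.576)
  = 13 + 11 * 0.56214
  = 13 + 6.1836
  = 19.18%


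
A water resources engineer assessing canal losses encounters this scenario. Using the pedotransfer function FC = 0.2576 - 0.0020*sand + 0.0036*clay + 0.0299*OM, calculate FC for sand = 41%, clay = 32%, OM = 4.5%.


FC = 0.2576 - 0.0020*41 + 0.0036*32 + 0.0299*4.5
   = 0.2576 - 0.0820 + 0.1152 + 0.1346
   = 0.4254


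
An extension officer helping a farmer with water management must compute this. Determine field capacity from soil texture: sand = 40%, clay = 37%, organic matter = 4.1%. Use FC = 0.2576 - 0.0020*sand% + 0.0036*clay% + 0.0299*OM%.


FC = 0.2576 - 0.0020*40 + 0.0036*37 + 0.0299*4.1
   = 0.2576 - 0.0800 + 0.1332 + 0.1226
   = 0.4334


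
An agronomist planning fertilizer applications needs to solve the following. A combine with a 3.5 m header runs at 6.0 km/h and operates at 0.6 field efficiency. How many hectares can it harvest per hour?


C = w * v * eta_f / 10
  = 3.5 * 6.0 * 0.6 / 10
  = 12.60 / 10
  = 1.26 ha/h


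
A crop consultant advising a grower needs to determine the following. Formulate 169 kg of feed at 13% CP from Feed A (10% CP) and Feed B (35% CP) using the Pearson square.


parts_A = CP_b - target = 35 - 13 = 22
parts_B = target - CP_a = 13 - 10 = 3
total_parts = 22 + 3 = 25
Feed A = 169 * 22 / 25 = 148.72 kg
Feed B = 169 * 3 / 25 = 20.28 kg

148.72 kg


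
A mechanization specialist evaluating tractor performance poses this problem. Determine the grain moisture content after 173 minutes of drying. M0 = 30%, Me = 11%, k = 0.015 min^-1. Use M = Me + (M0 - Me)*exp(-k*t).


M = Me + (M0 - Me) * e^(-k*t)
  = 11 + (30 - 11) * e^(-0.015*173)
  = 11 + 19 * e^(-2.595)
  = 11 + 19 * 0.07465
  = 11 + 1.4183
  = 12.42%


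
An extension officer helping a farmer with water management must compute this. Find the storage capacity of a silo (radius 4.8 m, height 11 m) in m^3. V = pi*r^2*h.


V = pi * r^2 * h
  = pi * 4.8^2 * 11
  = pi * 23.04 * 11
  = 796.21 m^3


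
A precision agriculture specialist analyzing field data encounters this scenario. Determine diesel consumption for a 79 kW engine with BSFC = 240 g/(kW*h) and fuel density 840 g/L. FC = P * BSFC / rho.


FC = P * BSFC / rho_fuel
   = 79 * 240 / 840
   = 18960 / 840
   = 22.57 L/h


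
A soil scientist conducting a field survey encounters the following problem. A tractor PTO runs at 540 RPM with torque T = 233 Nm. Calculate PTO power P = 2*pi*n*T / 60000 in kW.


P = 2*pi*n*T / 60000
  = 2*pi * 540 * 233 / 60000
  = 790550.38 / 60000
  = 13.18 kW


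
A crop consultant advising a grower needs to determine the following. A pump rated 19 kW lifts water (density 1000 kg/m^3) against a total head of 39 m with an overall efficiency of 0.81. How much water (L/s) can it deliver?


Q = (P * 1000 * eta) / (rho * g * H)
  = (19 * 1000 * 0.81) / (1000 * 9.81 * 39)
  = 15390 / 382590
  = 0.04023 m^3/s = 40.23 L/s


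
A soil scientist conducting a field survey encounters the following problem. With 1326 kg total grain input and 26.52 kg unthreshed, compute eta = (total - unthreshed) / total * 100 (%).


eta = (total - unthreshed) / total * 100
    = (1326 - 26.52) / 1326 * 100
    = 1299.48 / 1326 * 100
    = 98%


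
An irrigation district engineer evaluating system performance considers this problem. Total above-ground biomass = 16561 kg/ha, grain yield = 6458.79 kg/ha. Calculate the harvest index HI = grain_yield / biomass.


HI = grain_yield / biomass
   = 6458.79 / 16561
   = 0.39


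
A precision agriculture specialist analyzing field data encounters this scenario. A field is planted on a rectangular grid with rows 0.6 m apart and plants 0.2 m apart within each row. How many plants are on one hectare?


D = 10000 / (row_sp * plant_sp)
  = 10000 / (0.6 * 0.2)
  = 10000 / 0.1200
  = 83333.33 plants/ha


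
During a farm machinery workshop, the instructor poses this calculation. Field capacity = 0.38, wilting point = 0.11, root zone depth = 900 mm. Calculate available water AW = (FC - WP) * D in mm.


AW = (FC - WP) * D
   = (0.38 - 0.11) * 900
   = 0.27 * 900
   = 243 mm


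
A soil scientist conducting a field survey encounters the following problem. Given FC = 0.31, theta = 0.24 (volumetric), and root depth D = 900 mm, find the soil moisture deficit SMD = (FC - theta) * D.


SMD = (FC - theta) * D
    = (0.31 - 0.24) * 900
    = 0.070 * 900
    = 63 mm


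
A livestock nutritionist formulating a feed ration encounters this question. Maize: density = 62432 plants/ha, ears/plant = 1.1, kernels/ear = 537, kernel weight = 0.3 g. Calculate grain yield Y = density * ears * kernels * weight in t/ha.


Y = density * ears * kernels * kw
  = 62432 * 1.1 * 537 * 0.3 g/ha
  = 11063574.72 g/ha
  = 11063.57 kg/ha = 11.06 t/ha


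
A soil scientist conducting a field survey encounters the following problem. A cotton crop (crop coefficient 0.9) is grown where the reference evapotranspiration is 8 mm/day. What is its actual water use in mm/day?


ETc = Kc * ET0
    = 0.9 * 8
    = 7.20 mm/day


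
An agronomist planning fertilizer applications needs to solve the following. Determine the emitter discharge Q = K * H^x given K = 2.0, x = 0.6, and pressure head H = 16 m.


Q = K * H^x
  = 2.0 * 16^0.6
  = 2.0 * 5.2780
  = 10.56 L/h


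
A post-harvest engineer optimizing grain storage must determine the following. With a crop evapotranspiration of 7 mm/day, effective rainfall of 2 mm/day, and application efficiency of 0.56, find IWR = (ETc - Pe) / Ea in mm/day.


IWR = (ETc - Pe) / Ea
    = (7 - 2) / 0.56
    = 5 / 0.56
    = 8.93 mm/day


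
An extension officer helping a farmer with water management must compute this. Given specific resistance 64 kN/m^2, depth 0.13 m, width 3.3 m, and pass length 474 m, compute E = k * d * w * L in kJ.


E = k * d * w * L
  = 64 * 0.13 * 3.3 * 474
  = 13014.14 kJ


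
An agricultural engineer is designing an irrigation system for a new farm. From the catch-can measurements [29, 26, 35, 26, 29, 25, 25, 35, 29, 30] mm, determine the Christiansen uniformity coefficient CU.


xbar = 289 / 10 = 28.900
sum|xi - xbar| = 27.200
CU = 100 * (1 - 27.200 / (10 * 28.900))
   = 100 * (1 - 0.0941)
   = 90.59%


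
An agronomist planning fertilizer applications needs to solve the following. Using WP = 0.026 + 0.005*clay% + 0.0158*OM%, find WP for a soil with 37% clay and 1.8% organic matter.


WP = 0.026 + 0.005*37 + 0.0158*1.8
   = 0.026 + 0.1850 + 0.0284
   = 0.2394


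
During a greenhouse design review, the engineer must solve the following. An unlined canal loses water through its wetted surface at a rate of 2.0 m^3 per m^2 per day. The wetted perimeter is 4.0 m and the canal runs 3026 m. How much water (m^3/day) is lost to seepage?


S = C * P * L
  = 2.0 * 4.0 * 3026
  = 24208 m^3/day


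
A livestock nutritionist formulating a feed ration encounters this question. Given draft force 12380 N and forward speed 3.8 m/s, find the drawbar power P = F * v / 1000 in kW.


P = F * v / 1000
  = 12380 * 3.8 / 1000
  = 47044 / 1000
  = 47.04 kW


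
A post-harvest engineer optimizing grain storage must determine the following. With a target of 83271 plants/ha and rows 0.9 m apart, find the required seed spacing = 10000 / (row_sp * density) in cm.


spacing = 10000 / (row_sp * density)
        = 10000 / (0.9 * 83271)
        = 10000 / 74943.90
        = 0.13343 m = 13.34 cm


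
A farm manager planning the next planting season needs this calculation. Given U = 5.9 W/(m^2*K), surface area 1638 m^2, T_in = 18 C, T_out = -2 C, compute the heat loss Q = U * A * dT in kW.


dT = 18 - (-2) = 20 K
Q = U * A * dT
  = 5.9 * 1638 * 20
  = 193284 W = 193.28 kW


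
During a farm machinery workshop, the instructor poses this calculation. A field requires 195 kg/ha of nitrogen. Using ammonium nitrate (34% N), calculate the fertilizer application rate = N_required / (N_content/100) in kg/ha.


Rate = N_required / (N_content / 100)
     = 195 / (34 / 100)
     = 195 / 0.34
     = 573.53 kg/ha


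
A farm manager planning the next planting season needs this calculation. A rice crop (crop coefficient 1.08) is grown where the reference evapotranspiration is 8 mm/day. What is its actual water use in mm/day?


ETc = Kc * ET0
    = 1.08 * 8
    = 8.64 mm/day


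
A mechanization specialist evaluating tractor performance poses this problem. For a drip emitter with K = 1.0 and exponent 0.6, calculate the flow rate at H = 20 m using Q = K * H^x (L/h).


Q = K * H^x
  = 1.0 * 20^0.6
  = 1.0 * 6.0342
  = 6.03 L/h


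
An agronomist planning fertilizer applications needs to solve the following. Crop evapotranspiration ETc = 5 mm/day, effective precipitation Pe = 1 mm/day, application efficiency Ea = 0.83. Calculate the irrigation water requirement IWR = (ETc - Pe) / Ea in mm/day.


IWR = (ETc - Pe) / Ea
    = (5 - 1) / 0.83
    = 4 / 0.83
    = 4.82 mm/day


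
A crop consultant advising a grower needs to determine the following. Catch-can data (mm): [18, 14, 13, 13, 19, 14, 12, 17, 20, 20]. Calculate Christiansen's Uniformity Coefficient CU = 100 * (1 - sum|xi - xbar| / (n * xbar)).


xbar = 160 / 10 = 16
sum|xi - xbar| = 28
CU = 100 * (1 - 28 / (10 * 16))
   = 100 * (1 - 0.1750)
   = 82.50%


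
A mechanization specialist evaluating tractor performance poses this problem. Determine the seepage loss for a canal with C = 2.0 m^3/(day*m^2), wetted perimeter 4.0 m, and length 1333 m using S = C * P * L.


S = C * P * L
  = 2.0 * 4.0 * 1333
  = 10664 m^3/day


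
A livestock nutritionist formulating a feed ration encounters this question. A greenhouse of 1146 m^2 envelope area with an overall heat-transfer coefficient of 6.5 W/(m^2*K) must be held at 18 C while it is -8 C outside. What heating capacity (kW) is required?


dT = 18 - (-8) = 26 K
Q = U * A * dT
  = 6.5 * 1146 * 26
  = 193674 W = 193.67 kW


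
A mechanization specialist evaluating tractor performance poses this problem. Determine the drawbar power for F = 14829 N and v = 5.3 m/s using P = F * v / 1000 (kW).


P = F * v / 1000
  = 14829 * 5.3 / 1000
  = 78593.70 / 1000
  = 78.59 kW


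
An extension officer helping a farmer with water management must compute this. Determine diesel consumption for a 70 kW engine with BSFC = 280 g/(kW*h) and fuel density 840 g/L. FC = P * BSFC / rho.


FC = P * BSFC / rho_fuel
   = 70 * 280 / 840
   = 19600 / 840
   = 23.33 L/h


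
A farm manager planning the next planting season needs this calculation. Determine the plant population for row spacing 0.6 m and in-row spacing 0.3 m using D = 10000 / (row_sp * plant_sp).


D = 10000 / (row_sp * plant_sp)
  = 10000 / (0.6 * 0.3)
  = 10000 / 0.1800
  = 55555.56 plants/ha


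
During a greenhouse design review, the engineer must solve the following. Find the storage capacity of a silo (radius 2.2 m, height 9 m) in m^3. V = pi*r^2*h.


V = pi * r^2 * h
  = pi * 2.2^2 * 9
  = pi * 4.84 * 9
  = 136.85 m^3


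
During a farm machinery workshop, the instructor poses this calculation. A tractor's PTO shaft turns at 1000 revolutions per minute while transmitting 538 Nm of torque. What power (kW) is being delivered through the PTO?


P = 2*pi*n*T / 60000
  = 2*pi * 1000 * 538 / 60000
  = 3380353.70 / 60000
  = 56.34 kW


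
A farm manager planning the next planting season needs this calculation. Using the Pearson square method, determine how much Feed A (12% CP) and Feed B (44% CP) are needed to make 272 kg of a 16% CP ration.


parts_A = CP_b - target = 44 - 16 = 28
parts_B = target - CP_a = 16 - 12 = 4
total_parts = 28 + 4 = 32
Feed A = 272 * 28 / 32 = 238 kg
Feed B = 272 * 4 / 32 = 34 kg

238 kg


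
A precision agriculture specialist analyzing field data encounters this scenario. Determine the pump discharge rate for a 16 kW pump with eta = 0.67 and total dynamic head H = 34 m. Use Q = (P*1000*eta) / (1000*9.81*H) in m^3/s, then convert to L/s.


Q = (P * 1000 * eta) / (rho * g * H)
  = (16 * 1000 * 0.67) / (1000 * 9.81 * 34)
  = 10720 / 333540
  = 0.03214 m^3/s = 32.14 L/s


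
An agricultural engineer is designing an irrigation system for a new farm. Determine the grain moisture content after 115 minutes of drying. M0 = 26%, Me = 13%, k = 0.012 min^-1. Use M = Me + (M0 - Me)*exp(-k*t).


M = Me + (M0 - Me) * e^(-k*t)
  = 13 + (26 - 13) * e^(-0.012*115)
  = 13 + 13 * e^(-1.380)
  = 13 + 13 * 0.25158
  = 13 + 3.2705
  = 16.27%


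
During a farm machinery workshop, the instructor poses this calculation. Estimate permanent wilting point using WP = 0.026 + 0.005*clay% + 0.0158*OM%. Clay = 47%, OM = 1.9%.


WP = 0.026 + 0.005*47 + 0.0158*1.9
   = 0.026 + 0.2350 + 0.0300
   = 0.2910


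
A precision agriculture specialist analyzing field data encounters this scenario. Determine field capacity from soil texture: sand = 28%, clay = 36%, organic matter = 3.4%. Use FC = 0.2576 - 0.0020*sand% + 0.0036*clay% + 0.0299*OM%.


FC = 0.2576 - 0.0020*28 + 0.0036*36 + 0.0299*3.4
   = 0.2576 - 0.0560 + 0.1296 + 0.1017
   = 0.4329


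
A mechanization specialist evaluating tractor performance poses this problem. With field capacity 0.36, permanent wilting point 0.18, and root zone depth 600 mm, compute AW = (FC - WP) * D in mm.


AW = (FC - WP) * D
   = (0.36 - 0.18) * 600
   = 0.18 * 600
   = 108 mm


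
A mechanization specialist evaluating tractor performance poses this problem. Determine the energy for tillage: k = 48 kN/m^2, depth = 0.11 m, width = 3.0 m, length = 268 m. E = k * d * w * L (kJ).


E = k * d * w * L
  = 48 * 0.11 * 3.0 * 268
  = 4245.12 kJ


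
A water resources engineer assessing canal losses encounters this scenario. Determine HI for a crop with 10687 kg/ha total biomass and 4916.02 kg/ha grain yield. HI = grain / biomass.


HI = grain_yield / biomass
   = 4916.02 / 10687
   = 0.46


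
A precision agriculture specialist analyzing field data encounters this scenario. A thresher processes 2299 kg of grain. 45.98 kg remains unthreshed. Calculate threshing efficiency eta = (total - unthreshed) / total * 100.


eta = (total - unthreshed) / total * 100
    = (2299 - 45.98) / 2299 * 100
    = 2253.02 / 2299 * 100
    = 98%


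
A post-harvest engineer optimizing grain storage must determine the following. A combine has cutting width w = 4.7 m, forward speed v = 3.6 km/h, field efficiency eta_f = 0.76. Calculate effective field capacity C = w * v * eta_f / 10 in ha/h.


C = w * v * eta_f / 10
  = 4.7 * 3.6 * 0.76 / 10
  = 12.86 / 10
  = 1.29 ha/h


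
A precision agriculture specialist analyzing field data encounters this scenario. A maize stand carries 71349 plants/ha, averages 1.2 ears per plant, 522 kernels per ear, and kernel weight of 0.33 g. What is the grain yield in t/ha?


Y = density * ears * kernels * kw
  = 71349 * 1.2 * 522 * 0.33 g/ha
  = 14748694.49 g/ha
  = 14748.69 kg/ha = 14.75 t/ha


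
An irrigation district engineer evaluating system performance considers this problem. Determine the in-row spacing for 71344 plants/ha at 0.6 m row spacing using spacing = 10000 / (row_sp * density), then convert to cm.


spacing = 10000 / (row_sp * density)
        = 10000 / (0.6 * 71344)
        = 10000 / 42806.40
        = 0.23361 m = 23.36 cm


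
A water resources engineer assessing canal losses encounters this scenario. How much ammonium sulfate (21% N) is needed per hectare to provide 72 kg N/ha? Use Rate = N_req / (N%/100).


Rate = N_required / (N_content / 100)
     = 72 / (21 / 100)
     = 72 / 0.21
     = 342.86 kg/ha


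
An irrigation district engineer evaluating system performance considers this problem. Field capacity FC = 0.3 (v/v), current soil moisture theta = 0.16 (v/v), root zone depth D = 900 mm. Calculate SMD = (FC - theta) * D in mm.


SMD = (FC - theta) * D
    = (0.3 - 0.16) * 900
    = 0.140 * 900
    = 126 mm


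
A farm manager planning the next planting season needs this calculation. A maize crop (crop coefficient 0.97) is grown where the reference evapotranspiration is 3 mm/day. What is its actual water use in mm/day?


ETc = Kc * ET0
    = 0.97 * 3
    = 2.91 mm/day


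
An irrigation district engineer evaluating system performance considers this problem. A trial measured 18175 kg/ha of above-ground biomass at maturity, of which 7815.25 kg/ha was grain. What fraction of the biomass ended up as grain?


HI = grain_yield / biomass
   = 7815.25 / 18175
   = 0.43


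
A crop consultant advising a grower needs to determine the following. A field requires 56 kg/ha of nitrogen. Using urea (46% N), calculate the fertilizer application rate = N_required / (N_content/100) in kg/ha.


Rate = N_required / (N_content / 100)
     = 56 / (46 / 100)
     = 56 / 0.46
     = 121.74 kg/ha


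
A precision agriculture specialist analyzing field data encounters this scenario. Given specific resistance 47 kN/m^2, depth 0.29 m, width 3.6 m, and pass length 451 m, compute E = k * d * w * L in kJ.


E = k * d * w * L
  = 47 * 0.29 * 3.6 * 451
  = 22129.67 kJ


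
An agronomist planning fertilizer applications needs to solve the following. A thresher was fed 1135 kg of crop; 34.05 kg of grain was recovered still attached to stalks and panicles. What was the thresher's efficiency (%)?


eta = (total - unthreshed) / total * 100
    = (1135 - 34.05) / 1135 * 100
    = 1100.95 / 1135 * 100
    = 97%


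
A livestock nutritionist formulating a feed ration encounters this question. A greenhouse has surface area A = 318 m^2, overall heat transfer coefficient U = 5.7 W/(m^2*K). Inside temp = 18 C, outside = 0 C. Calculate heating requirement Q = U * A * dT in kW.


dT = 18 - (0) = 18 K
Q = U * A * dT
  = 5.7 * 318 * 18
  = 32626.80 W = 32.63 kW


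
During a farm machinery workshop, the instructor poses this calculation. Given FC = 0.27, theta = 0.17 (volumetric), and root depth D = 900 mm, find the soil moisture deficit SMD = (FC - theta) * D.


SMD = (FC - theta) * D
    = (0.27 - 0.17) * 900
    = 0.100 * 900
    = 90 mm


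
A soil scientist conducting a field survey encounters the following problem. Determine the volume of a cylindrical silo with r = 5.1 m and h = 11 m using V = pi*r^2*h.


V = pi * r^2 * h
  = pi * 5.1^2 * 11
  = pi * 26.01 * 11
  = 898.84 m^3


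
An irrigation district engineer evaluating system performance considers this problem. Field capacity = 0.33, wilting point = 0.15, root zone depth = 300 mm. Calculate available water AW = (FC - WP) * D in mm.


AW = (FC - WP) * D
   = (0.33 - 0.15) * 300
   = 0.18 * 300
   = 54 mm


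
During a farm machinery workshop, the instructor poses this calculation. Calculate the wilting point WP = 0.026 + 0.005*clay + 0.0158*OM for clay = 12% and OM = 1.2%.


WP = 0.026 + 0.005*12 + 0.0158*1.2
   = 0.026 + 0.0600 + 0.0190
   = 0.1050


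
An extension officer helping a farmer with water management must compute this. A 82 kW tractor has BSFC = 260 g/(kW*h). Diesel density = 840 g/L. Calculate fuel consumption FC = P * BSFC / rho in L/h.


FC = P * BSFC / rho_fuel
   = 82 * 260 / 840
   = 21320 / 840
   = 25.38 L/h


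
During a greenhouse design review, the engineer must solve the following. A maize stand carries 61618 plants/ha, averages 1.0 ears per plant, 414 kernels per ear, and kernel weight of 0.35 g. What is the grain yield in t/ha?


Y = density * ears * kernels * kw
  = 61618 * 1.0 * 414 * 0.35 g/ha
  = 8928448.20 g/ha
  = 8928.45 kg/ha = 8.93 t/ha


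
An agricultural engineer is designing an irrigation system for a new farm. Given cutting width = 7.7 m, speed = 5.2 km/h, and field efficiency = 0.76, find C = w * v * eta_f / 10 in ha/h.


C = w * v * eta_f / 10
  = 7.7 * 5.2 * 0.76 / 10
  = 30.43 / 10
  = 3.04 ha/h


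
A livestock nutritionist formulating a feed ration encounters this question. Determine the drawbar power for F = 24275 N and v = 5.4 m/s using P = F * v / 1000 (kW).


P = F * v / 1000
  = 24275 * 5.4 / 1000
  = 131085 / 1000
  = 131.09 kW


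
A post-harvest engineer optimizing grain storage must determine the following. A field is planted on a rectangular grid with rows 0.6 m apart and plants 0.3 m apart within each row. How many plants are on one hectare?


D = 10000 / (row_sp * plant_sp)
  = 10000 / (0.6 * 0.3)
  = 10000 / 0.1800
  = 55555.56 plants/ha


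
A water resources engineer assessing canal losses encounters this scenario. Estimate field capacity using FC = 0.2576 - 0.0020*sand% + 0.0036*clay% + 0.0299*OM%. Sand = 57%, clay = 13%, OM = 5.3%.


FC = 0.2576 - 0.0020*57 + 0.0036*13 + 0.0299*5.3
   = 0.2576 - 0.1140 + 0.0468 + 0.1585
   = 0.3489


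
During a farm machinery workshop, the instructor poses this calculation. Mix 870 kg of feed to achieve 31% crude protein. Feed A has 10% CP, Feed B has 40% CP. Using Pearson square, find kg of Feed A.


parts_A = CP_b - target = 40 - 31 = 9
parts_B = target - CP_a = 31 - 10 = 21
total_parts = 9 + 21 = 30
Feed A = 870 * 9 / 30 = 261 kg
Feed B = 870 * 21 / 30 = 609 kg

261 kg


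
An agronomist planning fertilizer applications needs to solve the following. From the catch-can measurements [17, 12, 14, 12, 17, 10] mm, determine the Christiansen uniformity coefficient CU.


xbar = 82 / 6 = 13.667
sum|xi - xbar| = 14
CU = 100 * (1 - 14 / (6 * 13.667))
   = 100 * (1 - 0.1707)
   = 82.93%


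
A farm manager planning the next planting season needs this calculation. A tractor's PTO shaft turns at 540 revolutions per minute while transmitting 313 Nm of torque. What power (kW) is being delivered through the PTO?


P = 2*pi*n*T / 60000
  = 2*pi * 540 * 313 / 60000
  = 1061983.98 / 60000
  = 17.70 kW


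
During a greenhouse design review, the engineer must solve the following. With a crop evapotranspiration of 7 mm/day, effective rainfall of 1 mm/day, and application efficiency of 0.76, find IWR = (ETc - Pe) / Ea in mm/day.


IWR = (ETc - Pe) / Ea
    = (7 - 1) / 0.76
    = 6 / 0.76
    = 7.89 mm/day


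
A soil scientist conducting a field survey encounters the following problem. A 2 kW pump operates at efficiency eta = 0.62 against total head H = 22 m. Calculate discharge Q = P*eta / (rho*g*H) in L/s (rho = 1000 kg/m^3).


Q = (P * 1000 * eta) / (rho * g * H)
  = (2 * 1000 * 0.62) / (1000 * 9.81 * 22)
  = 1240 / 215820
  = 0.00575 m^3/s = 5.75 L/s


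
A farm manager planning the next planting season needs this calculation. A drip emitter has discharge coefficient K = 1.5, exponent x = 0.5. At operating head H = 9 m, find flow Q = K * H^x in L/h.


Q = K * H^x
  = 1.5 * 9^0.5
  = 1.5 * 3
  = 4.50 L/h


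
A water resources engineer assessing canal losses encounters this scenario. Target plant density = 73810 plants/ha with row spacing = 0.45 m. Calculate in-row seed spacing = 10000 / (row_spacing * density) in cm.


spacing = 10000 / (row_sp * density)
        = 10000 / (0.45 * 73810)
        = 10000 / 33214.50
        = 0.30107 m = 30.11 cm


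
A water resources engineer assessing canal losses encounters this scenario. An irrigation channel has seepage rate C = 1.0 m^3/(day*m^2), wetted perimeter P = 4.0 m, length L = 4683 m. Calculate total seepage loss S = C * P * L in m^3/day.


S = C * P * L
  = 1.0 * 4.0 * 4683
  = 18732 m^3/day


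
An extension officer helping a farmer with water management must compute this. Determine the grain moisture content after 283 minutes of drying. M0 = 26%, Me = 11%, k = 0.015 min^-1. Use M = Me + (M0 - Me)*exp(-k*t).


M = Me + (M0 - Me) * e^(-k*t)
  = 11 + (26 - 11) * e^(-0.015*283)
  = 11 + 15 * e^(-4.245)
  = 11 + 15 * 0.01434
  = 11 + 0.2150
  = 11.22%


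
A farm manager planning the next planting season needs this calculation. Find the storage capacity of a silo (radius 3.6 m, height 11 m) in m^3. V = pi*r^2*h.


V = pi * r^2 * h
  = pi * 3.6^2 * 11
  = pi * 12.96 * 11
  = 447.87 m^3


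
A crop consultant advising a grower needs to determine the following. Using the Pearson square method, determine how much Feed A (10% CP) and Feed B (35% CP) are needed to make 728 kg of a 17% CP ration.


parts_A = CP_b - target = 35 - 17 = 18
parts_B = target - CP_a = 17 - 10 = 7
total_parts = 18 + 7 = 25
Feed A = 728 * 18 / 25 = 524.16 kg
Feed B = 728 * 7 / 25 = 203.84 kg

524.16 kg


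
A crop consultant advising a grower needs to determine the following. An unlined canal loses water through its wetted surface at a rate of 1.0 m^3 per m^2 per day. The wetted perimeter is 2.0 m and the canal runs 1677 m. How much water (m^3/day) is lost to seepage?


S = C * P * L
  = 1.0 * 2.0 * 1677
  = 3354 m^3/day


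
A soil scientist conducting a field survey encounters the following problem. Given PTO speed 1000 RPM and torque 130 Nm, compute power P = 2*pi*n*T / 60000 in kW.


P = 2*pi*n*T / 60000
  = 2*pi * 1000 * 130 / 60000
  = 816814.09 / 60000
  = 13.61 kW


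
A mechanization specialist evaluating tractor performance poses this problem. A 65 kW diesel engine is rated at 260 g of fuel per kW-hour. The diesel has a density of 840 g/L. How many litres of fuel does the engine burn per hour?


FC = P * BSFC / rho_fuel
   = 65 * 260 / 840
   = 16900 / 840
   = 20.12 L/h
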